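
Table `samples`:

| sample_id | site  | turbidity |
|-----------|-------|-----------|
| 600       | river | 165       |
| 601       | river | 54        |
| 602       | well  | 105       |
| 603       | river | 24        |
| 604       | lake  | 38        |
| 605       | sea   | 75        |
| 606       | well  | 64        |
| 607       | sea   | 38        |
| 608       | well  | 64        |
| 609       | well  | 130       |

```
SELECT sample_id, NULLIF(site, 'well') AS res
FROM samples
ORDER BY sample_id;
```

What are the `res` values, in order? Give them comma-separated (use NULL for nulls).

sample_id=600: site=river vs well: differ → river
sample_id=601: site=river vs well: differ → river
sample_id=602: site=well vs well: equal → NULL
sample_id=603: site=river vs well: differ → river
sample_id=604: site=lake vs well: differ → lake
sample_id=605: site=sea vs well: differ → sea
sample_id=606: site=well vs well: equal → NULL
sample_id=607: site=sea vs well: differ → sea
sample_id=608: site=well vs well: equal → NULL
sample_id=609: site=well vs well: equal → NULL

river, river, NULL, river, lake, sea, NULL, sea, NULL, NULL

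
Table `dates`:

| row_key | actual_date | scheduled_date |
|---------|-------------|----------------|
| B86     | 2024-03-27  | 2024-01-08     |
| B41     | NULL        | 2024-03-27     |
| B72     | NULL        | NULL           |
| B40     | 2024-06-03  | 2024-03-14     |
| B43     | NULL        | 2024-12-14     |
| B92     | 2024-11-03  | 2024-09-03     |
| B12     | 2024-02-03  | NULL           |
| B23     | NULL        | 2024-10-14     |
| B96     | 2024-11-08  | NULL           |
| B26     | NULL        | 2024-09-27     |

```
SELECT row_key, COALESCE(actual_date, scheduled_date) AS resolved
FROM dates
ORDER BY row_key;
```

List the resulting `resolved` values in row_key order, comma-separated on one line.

2024-02-03, 2024-10-14, 2024-09-27, 2024-06-03, 2024-03-27, 2024-12-14, NULL, 2024-03-27, 2024-11-03, 2024-11-08

row_key=B12: actual_date=2024-02-03 → 2024-02-03
row_key=B23: actual_date=NULL, scheduled_date=2024-10-14 → 2024-10-14
row_key=B26: actual_date=NULL, scheduled_date=2024-09-27 → 2024-09-27
row_key=B40: actual_date=2024-06-03 → 2024-06-03
row_key=B41: actual_date=NULL, scheduled_date=2024-03-27 → 2024-03-27
row_key=B43: actual_date=NULL, scheduled_date=2024-12-14 → 2024-12-14
row_key=B72: actual_date=NULL, scheduled_date=NULL (all NULL) → NULL
row_key=B86: actual_date=2024-03-27 → 2024-03-27
row_key=B92: actual_date=2024-11-03 → 2024-11-03
row_key=B96: actual_date=2024-11-08 → 2024-11-08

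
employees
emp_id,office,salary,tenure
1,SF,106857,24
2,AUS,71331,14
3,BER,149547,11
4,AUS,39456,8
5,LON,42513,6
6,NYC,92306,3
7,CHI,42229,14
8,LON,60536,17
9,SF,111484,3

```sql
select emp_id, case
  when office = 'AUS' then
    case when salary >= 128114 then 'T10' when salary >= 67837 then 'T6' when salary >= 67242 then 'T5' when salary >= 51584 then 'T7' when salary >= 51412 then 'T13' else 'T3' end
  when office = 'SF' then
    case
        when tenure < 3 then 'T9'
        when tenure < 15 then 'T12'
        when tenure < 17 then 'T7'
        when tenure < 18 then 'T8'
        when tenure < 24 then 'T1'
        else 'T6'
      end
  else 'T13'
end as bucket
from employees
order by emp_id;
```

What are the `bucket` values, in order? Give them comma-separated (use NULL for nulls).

T6, T6, T13, T3, T13, T13, T13, T13, T12

emp_id=1: office='SF' → inner[ELSE] → T6
emp_id=2: office='AUS' → inner[salary >= 67837] → T6
emp_id=3: office='BER' → outer ELSE → T13
emp_id=4: office='AUS' → inner[ELSE] → T3
emp_id=5: office='LON' → outer ELSE → T13
emp_id=6: office='NYC' → outer ELSE → T13
emp_id=7: office='CHI' → outer ELSE → T13
emp_id=8: office='LON' → outer ELSE → T13
emp_id=9: office='SF' → inner[tenure < 15] → T12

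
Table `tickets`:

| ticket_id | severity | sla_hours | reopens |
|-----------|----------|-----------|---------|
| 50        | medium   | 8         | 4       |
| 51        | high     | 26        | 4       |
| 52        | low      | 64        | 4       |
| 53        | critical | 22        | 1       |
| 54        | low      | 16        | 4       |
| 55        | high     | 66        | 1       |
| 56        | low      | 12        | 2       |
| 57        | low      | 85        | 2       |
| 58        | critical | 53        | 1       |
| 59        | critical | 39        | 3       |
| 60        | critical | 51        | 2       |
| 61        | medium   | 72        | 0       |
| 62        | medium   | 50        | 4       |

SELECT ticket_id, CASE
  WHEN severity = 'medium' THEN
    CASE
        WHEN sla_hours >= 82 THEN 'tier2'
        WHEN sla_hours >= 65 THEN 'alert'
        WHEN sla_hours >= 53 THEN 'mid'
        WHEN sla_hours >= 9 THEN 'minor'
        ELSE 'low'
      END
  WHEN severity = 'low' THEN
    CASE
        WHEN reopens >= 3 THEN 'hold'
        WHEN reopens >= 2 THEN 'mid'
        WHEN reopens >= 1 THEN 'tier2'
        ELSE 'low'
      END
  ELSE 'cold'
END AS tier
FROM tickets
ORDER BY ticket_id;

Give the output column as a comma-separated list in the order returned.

ticket_id=50: severity='medium' → inner[ELSE] → low
ticket_id=51: severity='high' → outer ELSE → cold
ticket_id=52: severity='low' → inner[reopens >= 3] → hold
ticket_id=53: severity='critical' → outer ELSE → cold
ticket_id=54: severity='low' → inner[reopens >= 3] → hold
ticket_id=55: severity='high' → outer ELSE → cold
ticket_id=56: severity='low' → inner[reopens >= 2] → mid
ticket_id=57: severity='low' → inner[reopens >= 2] → mid
ticket_id=58: severity='critical' → outer ELSE → cold
ticket_id=59: severity='critical' → outer ELSE → cold
ticket_id=60: severity='critical' → outer ELSE → cold
ticket_id=61: severity='medium' → inner[sla_hours >= 65] → alert
ticket_id=62: severity='medium' → inner[sla_hours >= 9] → minor

low, cold, hold, cold, hold, cold, mid, mid, cold, cold, cold, alert, minor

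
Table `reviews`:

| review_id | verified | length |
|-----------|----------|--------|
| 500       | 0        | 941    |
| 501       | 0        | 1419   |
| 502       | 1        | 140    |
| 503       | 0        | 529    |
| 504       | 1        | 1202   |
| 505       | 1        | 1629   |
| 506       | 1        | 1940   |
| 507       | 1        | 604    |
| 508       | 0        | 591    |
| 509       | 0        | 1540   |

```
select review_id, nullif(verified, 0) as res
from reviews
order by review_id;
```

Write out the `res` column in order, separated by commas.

NULL, NULL, 1, NULL, 1, 1, 1, 1, NULL, NULL

review_id=500: verified=0 vs 0: equal → NULL
review_id=501: verified=0 vs 0: equal → NULL
review_id=502: verified=1 vs 0: differ → 1
review_id=503: verified=0 vs 0: equal → NULL
review_id=504: verified=1 vs 0: differ → 1
review_id=505: verified=1 vs 0: differ → 1
review_id=506: verified=1 vs 0: differ → 1
review_id=507: verified=1 vs 0: differ → 1
review_id=508: verified=0 vs 0: equal → NULL
review_id=509: verified=0 vs 0: equal → NULL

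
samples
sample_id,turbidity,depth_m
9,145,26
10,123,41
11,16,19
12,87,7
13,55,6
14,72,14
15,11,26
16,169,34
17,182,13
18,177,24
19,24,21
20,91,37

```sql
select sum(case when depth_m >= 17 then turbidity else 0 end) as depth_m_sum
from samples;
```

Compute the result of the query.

756

sample_id=9: ✓ → 145
sample_id=10: ✓ → 123
sample_id=11: ✓ → 16
sample_id=12: ✗
sample_id=13: ✗
sample_id=14: ✗
sample_id=15: ✓ → 11
sample_id=16: ✓ → 169
sample_id=17: ✗
sample_id=18: ✓ → 177
sample_id=19: ✓ → 24
sample_id=20: ✓ → 91
depth_m_sum = 145 + 123 + 16 + 11 + 169 + 177 + 24 + 91 = 756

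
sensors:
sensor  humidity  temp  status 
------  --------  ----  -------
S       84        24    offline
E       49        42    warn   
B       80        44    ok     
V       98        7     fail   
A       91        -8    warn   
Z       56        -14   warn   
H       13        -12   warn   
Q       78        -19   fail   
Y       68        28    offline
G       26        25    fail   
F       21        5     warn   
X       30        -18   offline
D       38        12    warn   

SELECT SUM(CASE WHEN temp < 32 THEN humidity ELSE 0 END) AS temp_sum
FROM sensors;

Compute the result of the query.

603

sensor=S: ✓ → 84
sensor=E: ✗
sensor=B: ✗
sensor=V: ✓ → 98
sensor=A: ✓ → 91
sensor=Z: ✓ → 56
sensor=H: ✓ → 13
sensor=Q: ✓ → 78
sensor=Y: ✓ → 68
sensor=G: ✓ → 26
sensor=F: ✓ → 21
sensor=X: ✓ → 30
sensor=D: ✓ → 38
temp_sum = 84 + 98 + 91 + 56 + 13 + 78 + 68 + 26 + 21 + 30 + 38 = 603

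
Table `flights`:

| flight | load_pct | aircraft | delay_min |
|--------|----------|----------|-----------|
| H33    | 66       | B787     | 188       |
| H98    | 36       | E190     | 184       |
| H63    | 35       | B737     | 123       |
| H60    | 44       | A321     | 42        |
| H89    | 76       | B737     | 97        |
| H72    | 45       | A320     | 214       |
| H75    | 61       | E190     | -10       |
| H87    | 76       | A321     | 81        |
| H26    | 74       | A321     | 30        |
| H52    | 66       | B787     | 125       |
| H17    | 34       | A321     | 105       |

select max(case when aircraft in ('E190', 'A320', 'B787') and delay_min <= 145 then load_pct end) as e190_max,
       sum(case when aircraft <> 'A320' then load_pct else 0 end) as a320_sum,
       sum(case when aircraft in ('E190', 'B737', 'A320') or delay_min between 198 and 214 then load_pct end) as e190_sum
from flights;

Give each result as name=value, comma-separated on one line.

e190_max=66, a320_sum=568, e190_sum=253

[e190_max: aircraft in ('E190', 'A320', 'B787') and delay_min <= 145]
flight=H33: ✗
flight=H98: ✗
flight=H63: ✗
flight=H60: ✗
flight=H89: ✗
flight=H72: ✗
flight=H75: ✓ → 61
flight=H87: ✗
flight=H26: ✗
flight=H52: ✓ → 66
flight=H17: ✗
e190_max = MAX(61, 66) = 66
—
[a320_sum: aircraft <> 'A320']
flight=H33: ✓ → 66
flight=H98: ✓ → 36
flight=H63: ✓ → 35
flight=H60: ✓ → 44
flight=H89: ✓ → 76
flight=H72: ✗
flight=H75: ✓ → 61
flight=H87: ✓ → 76
flight=H26: ✓ → 74
flight=H52: ✓ → 66
flight=H17: ✓ → 34
a320_sum = 66 + 36 + 35 + 44 + 76 + 61 + 76 + 74 + 66 + 34 = 568
—
[e190_sum: aircraft in ('E190', 'B737', 'A320') or delay_min between 198 and 214]
flight=H33: ✗
flight=H98: ✓ → 36
flight=H63: ✓ → 35
flight=H60: ✗
flight=H89: ✓ → 76
flight=H72: ✓ → 45
flight=H75: ✓ → 61
flight=H87: ✗
flight=H26: ✗
flight=H52: ✗
flight=H17: ✗
e190_sum = 36 + 35 + 76 + 45 + 61 = 253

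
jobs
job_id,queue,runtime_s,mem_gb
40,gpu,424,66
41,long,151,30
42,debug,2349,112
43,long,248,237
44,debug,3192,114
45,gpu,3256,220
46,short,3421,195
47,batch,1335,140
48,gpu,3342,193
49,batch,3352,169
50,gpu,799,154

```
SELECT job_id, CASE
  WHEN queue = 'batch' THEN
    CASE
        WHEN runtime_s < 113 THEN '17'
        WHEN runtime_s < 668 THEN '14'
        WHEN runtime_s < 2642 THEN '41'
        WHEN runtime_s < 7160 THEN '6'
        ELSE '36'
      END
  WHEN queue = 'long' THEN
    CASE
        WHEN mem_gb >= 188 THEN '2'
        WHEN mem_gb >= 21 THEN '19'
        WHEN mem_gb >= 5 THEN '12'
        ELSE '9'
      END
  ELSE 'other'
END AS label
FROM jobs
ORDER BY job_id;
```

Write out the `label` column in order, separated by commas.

other, 19, other, 2, other, other, other, 41, other, 6, other

job_id=40: queue='gpu' → outer ELSE → other
job_id=41: queue='long' → inner[mem_gb >= 21] → 19
job_id=42: queue='debug' → outer ELSE → other
job_id=43: queue='long' → inner[mem_gb >= 188] → 2
job_id=44: queue='debug' → outer ELSE → other
job_id=45: queue='gpu' → outer ELSE → other
job_id=46: queue='short' → outer ELSE → other
job_id=47: queue='batch' → inner[runtime_s < 2642] → 41
job_id=48: queue='gpu' → outer ELSE → other
job_id=49: queue='batch' → inner[runtime_s < 7160] → 6
job_id=50: queue='gpu' → outer ELSE → other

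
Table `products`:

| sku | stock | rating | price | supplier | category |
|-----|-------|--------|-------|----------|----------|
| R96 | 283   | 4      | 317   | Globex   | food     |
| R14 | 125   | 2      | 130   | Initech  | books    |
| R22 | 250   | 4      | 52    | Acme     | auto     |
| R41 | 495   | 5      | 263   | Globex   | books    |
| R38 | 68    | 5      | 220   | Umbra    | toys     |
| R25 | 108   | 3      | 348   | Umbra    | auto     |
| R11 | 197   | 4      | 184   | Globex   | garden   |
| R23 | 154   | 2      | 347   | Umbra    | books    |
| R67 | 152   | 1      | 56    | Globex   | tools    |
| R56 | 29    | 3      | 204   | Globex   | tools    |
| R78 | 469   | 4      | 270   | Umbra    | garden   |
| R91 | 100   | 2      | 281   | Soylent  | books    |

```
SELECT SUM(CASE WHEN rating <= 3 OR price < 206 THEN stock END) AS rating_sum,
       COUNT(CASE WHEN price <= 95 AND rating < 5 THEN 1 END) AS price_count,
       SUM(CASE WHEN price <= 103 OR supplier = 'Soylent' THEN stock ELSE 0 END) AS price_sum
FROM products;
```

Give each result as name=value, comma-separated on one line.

rating_sum=1115, price_count=2, price_sum=502

[rating_sum: rating <= 3 OR price < 206]
sku=R96: ✗
sku=R14: ✓ → 125
sku=R22: ✓ → 250
sku=R41: ✗
sku=R38: ✗
sku=R25: ✓ → 108
sku=R11: ✓ → 197
sku=R23: ✓ → 154
sku=R67: ✓ → 152
sku=R56: ✓ → 29
sku=R78: ✗
sku=R91: ✓ → 100
rating_sum = 125 + 250 + 108 + 197 + 154 + 152 + 29 + 100 = 1115
—
[price_count: price <= 95 AND rating < 5]
sku=R96: ✗
sku=R14: ✗
sku=R22: ✓ → 1
sku=R41: ✗
sku=R38: ✗
sku=R25: ✗
sku=R11: ✗
sku=R23: ✗
sku=R67: ✓ → 1
sku=R56: ✗
sku=R78: ✗
sku=R91: ✗
price_count = COUNT(1, 1) = 2
—
[price_sum: price <= 103 OR supplier = 'Soylent']
sku=R96: ✗
sku=R14: ✗
sku=R22: ✓ → 250
sku=R41: ✗
sku=R38: ✗
sku=R25: ✗
sku=R11: ✗
sku=R23: ✗
sku=R67: ✓ → 152
sku=R56: ✗
sku=R78: ✗
sku=R91: ✓ → 100
price_sum = 250 + 152 + 100 = 502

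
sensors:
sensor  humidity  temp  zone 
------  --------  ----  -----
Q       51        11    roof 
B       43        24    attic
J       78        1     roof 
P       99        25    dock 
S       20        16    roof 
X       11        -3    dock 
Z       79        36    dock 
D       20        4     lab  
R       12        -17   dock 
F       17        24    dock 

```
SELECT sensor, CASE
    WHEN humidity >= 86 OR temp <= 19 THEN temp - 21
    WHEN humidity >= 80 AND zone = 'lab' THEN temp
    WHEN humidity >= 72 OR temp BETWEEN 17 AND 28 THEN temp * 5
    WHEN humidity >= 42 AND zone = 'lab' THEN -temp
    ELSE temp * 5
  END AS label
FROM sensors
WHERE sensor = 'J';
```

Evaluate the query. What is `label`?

-20

sensor = J: humidity=78, temp=1, zone=roof.
humidity >= 86 OR temp <= 19 → true → -20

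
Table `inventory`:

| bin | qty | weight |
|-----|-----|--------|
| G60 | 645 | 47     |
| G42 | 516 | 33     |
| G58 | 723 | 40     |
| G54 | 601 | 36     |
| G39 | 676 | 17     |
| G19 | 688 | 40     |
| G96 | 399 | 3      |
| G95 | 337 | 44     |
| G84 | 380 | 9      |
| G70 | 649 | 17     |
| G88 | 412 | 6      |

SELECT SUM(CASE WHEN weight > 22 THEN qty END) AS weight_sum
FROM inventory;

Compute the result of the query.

3510

bin=G60: ✓ → 645
bin=G42: ✓ → 516
bin=G58: ✓ → 723
bin=G54: ✓ → 601
bin=G39: ✗
bin=G19: ✓ → 688
bin=G96: ✗
bin=G95: ✓ → 337
bin=G84: ✗
bin=G70: ✗
bin=G88: ✗
weight_sum = 645 + 516 + 723 + 601 + 688 + 337 = 3510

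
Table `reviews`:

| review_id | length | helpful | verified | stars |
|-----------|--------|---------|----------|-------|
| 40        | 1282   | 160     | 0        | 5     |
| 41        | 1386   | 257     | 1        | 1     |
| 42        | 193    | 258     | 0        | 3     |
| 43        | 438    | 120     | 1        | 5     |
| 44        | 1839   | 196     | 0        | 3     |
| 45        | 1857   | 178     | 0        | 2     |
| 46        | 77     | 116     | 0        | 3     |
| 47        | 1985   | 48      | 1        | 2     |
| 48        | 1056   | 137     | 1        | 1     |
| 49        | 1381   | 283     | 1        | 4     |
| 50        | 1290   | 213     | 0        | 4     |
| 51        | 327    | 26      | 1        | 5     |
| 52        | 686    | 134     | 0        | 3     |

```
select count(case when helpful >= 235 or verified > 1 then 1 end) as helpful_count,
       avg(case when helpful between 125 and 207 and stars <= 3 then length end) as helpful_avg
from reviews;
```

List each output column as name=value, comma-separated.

[helpful_count: helpful >= 235 or verified > 1]
review_id=40: ✗
review_id=41: ✓ → 1
review_id=42: ✓ → 1
review_id=43: ✗
review_id=44: ✗
review_id=45: ✗
review_id=46: ✗
review_id=47: ✗
review_id=48: ✗
review_id=49: ✓ → 1
review_id=50: ✗
review_id=51: ✗
review_id=52: ✗
helpful_count = COUNT(1, 1, 1) = 3
—
[helpful_avg: helpful between 125 and 207 and stars <= 3]
review_id=40: ✗
review_id=41: ✗
review_id=42: ✗
review_id=43: ✗
review_id=44: ✓ → 1839
review_id=45: ✓ → 1857
review_id=46: ✗
review_id=47: ✗
review_id=48: ✓ → 1056
review_id=49: ✗
review_id=50: ✗
review_id=51: ✗
review_id=52: ✓ → 686
helpful_avg = (1839 + 1857 + 1056 + 686) / 4 = 1359.5

helpful_count=3, helpful_avg=1359.5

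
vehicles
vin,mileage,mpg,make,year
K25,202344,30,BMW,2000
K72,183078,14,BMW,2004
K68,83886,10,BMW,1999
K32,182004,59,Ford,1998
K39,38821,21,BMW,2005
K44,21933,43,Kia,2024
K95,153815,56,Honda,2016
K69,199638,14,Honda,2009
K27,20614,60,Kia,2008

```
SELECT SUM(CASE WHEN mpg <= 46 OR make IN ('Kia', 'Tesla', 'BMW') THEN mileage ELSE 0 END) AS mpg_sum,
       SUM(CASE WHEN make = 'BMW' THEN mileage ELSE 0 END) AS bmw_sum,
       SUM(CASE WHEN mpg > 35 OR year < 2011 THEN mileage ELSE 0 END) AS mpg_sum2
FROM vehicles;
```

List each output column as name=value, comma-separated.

[mpg_sum: mpg <= 46 OR make IN ('Kia', 'Tesla', 'BMW')]
vin=K25: ✓ → 202344
vin=K72: ✓ → 183078
vin=K68: ✓ → 83886
vin=K32: ✗
vin=K39: ✓ → 38821
vin=K44: ✓ → 21933
vin=K95: ✗
vin=K69: ✓ → 199638
vin=K27: ✓ → 20614
mpg_sum = 202344 + 183078 + 83886 + 38821 + 21933 + 199638 + 20614 = 750314
—
[bmw_sum: make = 'BMW']
vin=K25: ✓ → 202344
vin=K72: ✓ → 183078
vin=K68: ✓ → 83886
vin=K32: ✗
vin=K39: ✓ → 38821
vin=K44: ✗
vin=K95: ✗
vin=K69: ✗
vin=K27: ✗
bmw_sum = 202344 + 183078 + 83886 + 38821 = 508129
—
[mpg_sum2: mpg > 35 OR year < 2011]
vin=K25: ✓ → 202344
vin=K72: ✓ → 183078
vin=K68: ✓ → 83886
vin=K32: ✓ → 182004
vin=K39: ✓ → 38821
vin=K44: ✓ → 21933
vin=K95: ✓ → 153815
vin=K69: ✓ → 199638
vin=K27: ✓ → 20614
mpg_sum2 = 202344 + 183078 + 83886 + 182004 + 38821 + 21933 + 153815 + 199638 + 20614 = 1086133

mpg_sum=750314, bmw_sum=508129, mpg_sum2=1086133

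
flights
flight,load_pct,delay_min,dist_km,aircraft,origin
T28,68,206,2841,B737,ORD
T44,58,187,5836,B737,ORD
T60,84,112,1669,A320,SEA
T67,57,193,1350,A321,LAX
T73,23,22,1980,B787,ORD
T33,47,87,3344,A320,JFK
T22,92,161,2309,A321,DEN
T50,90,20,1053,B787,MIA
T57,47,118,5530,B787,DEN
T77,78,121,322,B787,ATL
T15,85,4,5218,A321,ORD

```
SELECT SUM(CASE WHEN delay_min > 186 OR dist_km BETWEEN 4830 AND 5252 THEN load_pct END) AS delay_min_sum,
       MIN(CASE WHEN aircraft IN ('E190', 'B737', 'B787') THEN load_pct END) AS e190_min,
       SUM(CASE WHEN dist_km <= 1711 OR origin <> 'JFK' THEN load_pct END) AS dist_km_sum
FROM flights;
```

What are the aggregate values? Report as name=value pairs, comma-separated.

[delay_min_sum: delay_min > 186 OR dist_km BETWEEN 4830 AND 5252]
flight=T28: ✓ → 68
flight=T44: ✓ → 58
flight=T60: ✗
flight=T67: ✓ → 57
flight=T73: ✗
flight=T33: ✗
flight=T22: ✗
flight=T50: ✗
flight=T57: ✗
flight=T77: ✗
flight=T15: ✓ → 85
delay_min_sum = 68 + 58 + 57 + 85 = 268
—
[e190_min: aircraft IN ('E190', 'B737', 'B787')]
flight=T28: ✓ → 68
flight=T44: ✓ → 58
flight=T60: ✗
flight=T67: ✗
flight=T73: ✓ → 23
flight=T33: ✗
flight=T22: ✗
flight=T50: ✓ → 90
flight=T57: ✓ → 47
flight=T77: ✓ → 78
flight=T15: ✗
e190_min = MIN(68, 58, 23, 90, 47, 78) = 23
—
[dist_km_sum: dist_km <= 1711 OR origin <> 'JFK']
flight=T28: ✓ → 68
flight=T44: ✓ → 58
flight=T60: ✓ → 84
flight=T67: ✓ → 57
flight=T73: ✓ → 23
flight=T33: ✗
flight=T22: ✓ → 92
flight=T50: ✓ → 90
flight=T57: ✓ → 47
flight=T77: ✓ → 78
flight=T15: ✓ → 85
dist_km_sum = 68 + 58 + 84 + 57 + 23 + 92 + 90 + 47 + 78 + 85 = 682

delay_min_sum=268, e190_min=23, dist_km_sum=682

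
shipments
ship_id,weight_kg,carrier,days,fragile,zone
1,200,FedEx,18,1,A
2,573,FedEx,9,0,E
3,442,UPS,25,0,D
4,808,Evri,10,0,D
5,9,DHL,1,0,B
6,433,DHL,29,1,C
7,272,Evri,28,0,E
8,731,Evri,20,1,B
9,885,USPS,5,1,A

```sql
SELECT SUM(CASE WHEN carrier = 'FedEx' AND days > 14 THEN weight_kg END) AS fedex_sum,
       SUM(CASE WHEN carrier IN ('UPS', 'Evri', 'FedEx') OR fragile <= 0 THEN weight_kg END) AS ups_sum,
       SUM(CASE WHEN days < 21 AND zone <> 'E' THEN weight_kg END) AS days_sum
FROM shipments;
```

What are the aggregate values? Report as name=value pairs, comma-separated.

[fedex_sum: carrier = 'FedEx' AND days > 14]
ship_id=1: ✓ → 200
ship_id=2: ✗
ship_id=3: ✗
ship_id=4: ✗
ship_id=5: ✗
ship_id=6: ✗
ship_id=7: ✗
ship_id=8: ✗
ship_id=9: ✗
fedex_sum = 200
—
[ups_sum: carrier IN ('UPS', 'Evri', 'FedEx') OR fragile <= 0]
ship_id=1: ✓ → 200
ship_id=2: ✓ → 573
ship_id=3: ✓ → 442
ship_id=4: ✓ → 808
ship_id=5: ✓ → 9
ship_id=6: ✗
ship_id=7: ✓ → 272
ship_id=8: ✓ → 731
ship_id=9: ✗
ups_sum = 200 + 573 + 442 + 808 + 9 + 272 + 731 = 3035
—
[days_sum: days < 21 AND zone <> 'E']
ship_id=1: ✓ → 200
ship_id=2: ✗
ship_id=3: ✗
ship_id=4: ✓ → 808
ship_id=5: ✓ → 9
ship_id=6: ✗
ship_id=7: ✗
ship_id=8: ✓ → 731
ship_id=9: ✓ → 885
days_sum = 200 + 808 + 9 + 731 + 885 = 2633

fedex_sum=200, ups_sum=3035, days_sum=2633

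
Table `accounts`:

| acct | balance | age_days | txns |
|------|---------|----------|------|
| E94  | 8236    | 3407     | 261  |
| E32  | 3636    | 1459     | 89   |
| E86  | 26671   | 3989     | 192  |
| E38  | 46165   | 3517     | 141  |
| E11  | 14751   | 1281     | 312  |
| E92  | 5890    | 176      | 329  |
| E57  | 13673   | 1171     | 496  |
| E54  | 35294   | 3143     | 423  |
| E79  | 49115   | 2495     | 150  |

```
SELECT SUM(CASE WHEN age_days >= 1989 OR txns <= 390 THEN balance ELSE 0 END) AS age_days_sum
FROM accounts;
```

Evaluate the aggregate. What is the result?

acct=E94: ✓ → 8236
acct=E32: ✓ → 3636
acct=E86: ✓ → 26671
acct=E38: ✓ → 46165
acct=E11: ✓ → 14751
acct=E92: ✓ → 5890
acct=E57: ✗
acct=E54: ✓ → 35294
acct=E79: ✓ → 49115
age_days_sum = 8236 + 3636 + 26671 + 46165 + 14751 + 5890 + 35294 + 49115 = 189758

189758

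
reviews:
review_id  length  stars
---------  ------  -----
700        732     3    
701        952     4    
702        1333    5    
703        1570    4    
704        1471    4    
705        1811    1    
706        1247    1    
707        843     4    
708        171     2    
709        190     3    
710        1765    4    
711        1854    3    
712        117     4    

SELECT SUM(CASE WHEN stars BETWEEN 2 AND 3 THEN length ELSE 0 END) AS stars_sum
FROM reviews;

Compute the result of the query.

2947

review_id=700: ✓ → 732
review_id=701: ✗
review_id=702: ✗
review_id=703: ✗
review_id=704: ✗
review_id=705: ✗
review_id=706: ✗
review_id=707: ✗
review_id=708: ✓ → 171
review_id=709: ✓ → 190
review_id=710: ✗
review_id=711: ✓ → 1854
review_id=712: ✗
stars_sum = 732 + 171 + 190 + 1854 = 2947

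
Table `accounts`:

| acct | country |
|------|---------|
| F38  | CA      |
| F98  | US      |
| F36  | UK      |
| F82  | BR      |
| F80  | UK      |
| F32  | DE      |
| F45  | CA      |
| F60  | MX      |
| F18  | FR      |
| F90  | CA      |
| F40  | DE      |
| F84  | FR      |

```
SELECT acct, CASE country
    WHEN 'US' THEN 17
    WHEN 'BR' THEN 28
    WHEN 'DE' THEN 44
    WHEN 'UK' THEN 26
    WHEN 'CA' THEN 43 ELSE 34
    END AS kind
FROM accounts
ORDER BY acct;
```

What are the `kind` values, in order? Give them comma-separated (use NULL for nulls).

acct=F18: ELSE → 34
acct=F32: country='DE' → 44
acct=F36: country='UK' → 26
acct=F38: country='CA' → 43
acct=F40: country='DE' → 44
acct=F45: country='CA' → 43
acct=F60: ELSE → 34
acct=F80: country='UK' → 26
acct=F82: country='BR' → 28
acct=F84: ELSE → 34
acct=F90: country='CA' → 43
acct=F98: country='US' → 17

34, 44, 26, 43, 44, 43, 34, 26, 28, 34, 43, 17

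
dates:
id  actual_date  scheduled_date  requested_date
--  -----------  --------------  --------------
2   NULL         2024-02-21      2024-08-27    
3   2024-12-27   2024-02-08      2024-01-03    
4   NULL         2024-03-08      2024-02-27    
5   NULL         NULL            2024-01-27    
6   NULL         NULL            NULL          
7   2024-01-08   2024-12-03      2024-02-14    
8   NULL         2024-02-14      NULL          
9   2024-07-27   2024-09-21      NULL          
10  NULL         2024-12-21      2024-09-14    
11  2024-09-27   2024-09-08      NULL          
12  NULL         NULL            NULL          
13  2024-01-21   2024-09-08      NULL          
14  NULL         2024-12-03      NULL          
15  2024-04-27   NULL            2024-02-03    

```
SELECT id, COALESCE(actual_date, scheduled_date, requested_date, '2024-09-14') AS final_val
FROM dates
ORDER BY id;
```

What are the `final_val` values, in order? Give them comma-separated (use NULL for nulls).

id=2: actual_date=NULL, scheduled_date=2024-02-21 → 2024-02-21
id=3: actual_date=2024-12-27 → 2024-12-27
id=4: actual_date=NULL, scheduled_date=2024-03-08 → 2024-03-08
id=5: actual_date=NULL, scheduled_date=NULL, requested_date=2024-01-27 → 2024-01-27
id=6: actual_date=NULL, scheduled_date=NULL, requested_date=NULL, → literal 2024-09-14 → 2024-09-14
id=7: actual_date=2024-01-08 → 2024-01-08
id=8: actual_date=NULL, scheduled_date=2024-02-14 → 2024-02-14
id=9: actual_date=2024-07-27 → 2024-07-27
id=10: actual_date=NULL, scheduled_date=2024-12-21 → 2024-12-21
id=11: actual_date=2024-09-27 → 2024-09-27
id=12: actual_date=NULL, scheduled_date=NULL, requested_date=NULL, → literal 2024-09-14 → 2024-09-14
id=13: actual_date=2024-01-21 → 2024-01-21
id=14: actual_date=NULL, scheduled_date=2024-12-03 → 2024-12-03
id=15: actual_date=2024-04-27 → 2024-04-27

2024-02-21, 2024-12-27, 2024-03-08, 2024-01-27, 2024-09-14, 2024-01-08, 2024-02-14, 2024-07-27, 2024-12-21, 2024-09-27, 2024-09-14, 2024-01-21, 2024-12-03, 2024-04-27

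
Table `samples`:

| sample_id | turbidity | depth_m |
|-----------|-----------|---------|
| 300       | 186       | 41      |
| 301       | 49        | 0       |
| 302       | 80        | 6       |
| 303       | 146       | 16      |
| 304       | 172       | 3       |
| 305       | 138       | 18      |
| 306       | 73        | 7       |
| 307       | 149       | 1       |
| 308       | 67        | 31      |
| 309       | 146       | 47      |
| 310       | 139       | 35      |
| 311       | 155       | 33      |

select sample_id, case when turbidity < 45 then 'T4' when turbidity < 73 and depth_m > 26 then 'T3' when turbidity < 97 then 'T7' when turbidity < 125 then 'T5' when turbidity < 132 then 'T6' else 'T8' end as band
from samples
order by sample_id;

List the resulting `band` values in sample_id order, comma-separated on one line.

sample_id=300: ELSE → T8
sample_id=301: turbidity < 97 → T7
sample_id=302: turbidity < 97 → T7
sample_id=303: ELSE → T8
sample_id=304: ELSE → T8
sample_id=305: ELSE → T8
sample_id=306: turbidity < 97 → T7
sample_id=307: ELSE → T8
sample_id=308: turbidity < 73 and depth_m > 26 → T3
sample_id=309: ELSE → T8
sample_id=310: ELSE → T8
sample_id=311: ELSE → T8

T8, T7, T7, T8, T8, T8, T7, T8, T3, T8, T8, T8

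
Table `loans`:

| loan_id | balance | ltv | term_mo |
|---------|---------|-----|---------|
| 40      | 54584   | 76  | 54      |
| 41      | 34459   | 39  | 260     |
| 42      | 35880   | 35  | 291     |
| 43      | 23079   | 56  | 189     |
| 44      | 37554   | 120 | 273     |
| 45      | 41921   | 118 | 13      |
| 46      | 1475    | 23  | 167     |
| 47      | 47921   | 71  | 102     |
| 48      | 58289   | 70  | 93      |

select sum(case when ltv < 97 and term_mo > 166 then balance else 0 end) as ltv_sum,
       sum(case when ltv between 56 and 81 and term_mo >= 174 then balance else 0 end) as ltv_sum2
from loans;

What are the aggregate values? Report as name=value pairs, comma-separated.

ltv_sum=94893, ltv_sum2=23079

[ltv_sum: ltv < 97 and term_mo > 166]
loan_id=40: ✗
loan_id=41: ✓ → 34459
loan_id=42: ✓ → 35880
loan_id=43: ✓ → 23079
loan_id=44: ✗
loan_id=45: ✗
loan_id=46: ✓ → 1475
loan_id=47: ✗
loan_id=48: ✗
ltv_sum = 34459 + 35880 + 23079 + 1475 = 94893
—
[ltv_sum2: ltv between 56 and 81 and term_mo >= 174]
loan_id=40: ✗
loan_id=41: ✗
loan_id=42: ✗
loan_id=43: ✓ → 23079
loan_id=44: ✗
loan_id=45: ✗
loan_id=46: ✗
loan_id=47: ✗
loan_id=48: ✗
ltv_sum2 = 23079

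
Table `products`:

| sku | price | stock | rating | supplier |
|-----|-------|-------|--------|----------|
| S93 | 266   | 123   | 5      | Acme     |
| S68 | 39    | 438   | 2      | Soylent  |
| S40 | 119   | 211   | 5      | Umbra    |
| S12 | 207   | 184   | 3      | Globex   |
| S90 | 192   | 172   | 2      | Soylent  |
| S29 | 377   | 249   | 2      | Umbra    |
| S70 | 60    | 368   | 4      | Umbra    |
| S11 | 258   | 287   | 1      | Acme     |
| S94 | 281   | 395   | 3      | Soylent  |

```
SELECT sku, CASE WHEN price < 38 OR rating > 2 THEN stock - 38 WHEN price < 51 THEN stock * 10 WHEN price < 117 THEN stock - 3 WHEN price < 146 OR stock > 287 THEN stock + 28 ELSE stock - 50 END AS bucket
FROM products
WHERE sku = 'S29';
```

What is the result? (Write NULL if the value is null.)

199

sku = S29: price=377, stock=249, rating=2, supplier=Umbra.
price < 38 OR rating > 2 → false
price < 51 → false
price < 117 → false
price < 146 OR stock > 287 → false
No prior WHEN matched → ELSE → 199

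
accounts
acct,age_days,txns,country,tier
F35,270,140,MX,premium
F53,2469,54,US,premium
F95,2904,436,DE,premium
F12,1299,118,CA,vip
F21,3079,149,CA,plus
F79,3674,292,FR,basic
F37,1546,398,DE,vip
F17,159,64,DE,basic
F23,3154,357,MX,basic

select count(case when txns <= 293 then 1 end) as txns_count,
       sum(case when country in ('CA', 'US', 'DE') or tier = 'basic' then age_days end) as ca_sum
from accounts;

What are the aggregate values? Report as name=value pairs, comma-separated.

[txns_count: txns <= 293]
acct=F35: ✓ → 1
acct=F53: ✓ → 1
acct=F95: ✗
acct=F12: ✓ → 1
acct=F21: ✓ → 1
acct=F79: ✓ → 1
acct=F37: ✗
acct=F17: ✓ → 1
acct=F23: ✗
txns_count = COUNT(1, 1, 1, 1, 1, 1) = 6
—
[ca_sum: country in ('CA', 'US', 'DE') or tier = 'basic']
acct=F35: ✗
acct=F53: ✓ → 2469
acct=F95: ✓ → 2904
acct=F12: ✓ → 1299
acct=F21: ✓ → 3079
acct=F79: ✓ → 3674
acct=F37: ✓ → 1546
acct=F17: ✓ → 159
acct=F23: ✓ → 3154
ca_sum = 2469 + 2904 + 1299 + 3079 + 3674 + 1546 + 159 + 3154 = 18284

txns_count=6, ca_sum=18284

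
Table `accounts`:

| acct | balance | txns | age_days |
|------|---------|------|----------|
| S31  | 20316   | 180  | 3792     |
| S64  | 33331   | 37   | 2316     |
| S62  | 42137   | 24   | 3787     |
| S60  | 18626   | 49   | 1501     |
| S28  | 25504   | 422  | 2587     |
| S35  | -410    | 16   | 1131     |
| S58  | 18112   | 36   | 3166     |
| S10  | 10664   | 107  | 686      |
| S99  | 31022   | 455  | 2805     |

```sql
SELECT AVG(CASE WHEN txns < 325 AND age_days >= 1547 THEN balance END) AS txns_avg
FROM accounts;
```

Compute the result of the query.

28474

acct=S31: ✓ → 20316
acct=S64: ✓ → 33331
acct=S62: ✓ → 42137
acct=S60: ✗
acct=S28: ✗
acct=S35: ✗
acct=S58: ✓ → 18112
acct=S10: ✗
acct=S99: ✗
txns_avg = (20316 + 33331 + 42137 + 18112) / 4 = 28474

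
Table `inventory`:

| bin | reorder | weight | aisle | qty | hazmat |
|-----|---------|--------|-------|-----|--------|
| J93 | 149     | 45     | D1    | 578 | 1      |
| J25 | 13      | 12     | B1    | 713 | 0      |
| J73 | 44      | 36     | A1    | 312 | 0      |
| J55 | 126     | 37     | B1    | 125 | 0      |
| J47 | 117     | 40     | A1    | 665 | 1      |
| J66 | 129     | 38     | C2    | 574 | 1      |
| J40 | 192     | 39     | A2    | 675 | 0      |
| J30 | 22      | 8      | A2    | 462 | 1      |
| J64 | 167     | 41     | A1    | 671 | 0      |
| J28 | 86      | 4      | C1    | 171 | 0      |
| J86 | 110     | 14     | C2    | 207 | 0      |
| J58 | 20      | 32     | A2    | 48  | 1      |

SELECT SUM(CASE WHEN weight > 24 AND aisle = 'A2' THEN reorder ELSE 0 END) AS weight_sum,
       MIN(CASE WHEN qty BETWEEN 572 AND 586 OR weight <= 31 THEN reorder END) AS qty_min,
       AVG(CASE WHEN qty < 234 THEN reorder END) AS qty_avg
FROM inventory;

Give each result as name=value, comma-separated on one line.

[weight_sum: weight > 24 AND aisle = 'A2']
bin=J93: ✗
bin=J25: ✗
bin=J73: ✗
bin=J55: ✗
bin=J47: ✗
bin=J66: ✗
bin=J40: ✓ → 192
bin=J30: ✗
bin=J64: ✗
bin=J28: ✗
bin=J86: ✗
bin=J58: ✓ → 20
weight_sum = 192 + 20 = 212
—
[qty_min: qty BETWEEN 572 AND 586 OR weight <= 31]
bin=J93: ✓ → 149
bin=J25: ✓ → 13
bin=J73: ✗
bin=J55: ✗
bin=J47: ✗
bin=J66: ✓ → 129
bin=J40: ✗
bin=J30: ✓ → 22
bin=J64: ✗
bin=J28: ✓ → 86
bin=J86: ✓ → 110
bin=J58: ✗
qty_min = MIN(149, 13, 129, 22, 86, 110) = 13
—
[qty_avg: qty < 234]
bin=J93: ✗
bin=J25: ✗
bin=J73: ✗
bin=J55: ✓ → 126
bin=J47: ✗
bin=J66: ✗
bin=J40: ✗
bin=J30: ✗
bin=J64: ✗
bin=J28: ✓ → 86
bin=J86: ✓ → 110
bin=J58: ✓ → 20
qty_avg = (126 + 86 + 110 + 20) / 4 = 85.5

weight_sum=212, qty_min=13, qty_avg=85.5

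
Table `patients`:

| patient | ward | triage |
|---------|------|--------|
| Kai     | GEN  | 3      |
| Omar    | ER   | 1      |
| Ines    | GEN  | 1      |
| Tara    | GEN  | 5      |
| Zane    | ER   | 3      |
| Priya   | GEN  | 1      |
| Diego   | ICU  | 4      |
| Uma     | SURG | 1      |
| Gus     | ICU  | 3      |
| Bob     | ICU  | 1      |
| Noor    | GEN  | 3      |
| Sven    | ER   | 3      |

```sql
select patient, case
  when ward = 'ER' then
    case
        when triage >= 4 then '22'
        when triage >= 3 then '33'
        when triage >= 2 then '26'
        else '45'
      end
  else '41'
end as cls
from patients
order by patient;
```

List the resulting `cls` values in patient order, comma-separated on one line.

patient=Bob: ward='ICU' → outer ELSE → 41
patient=Diego: ward='ICU' → outer ELSE → 41
patient=Gus: ward='ICU' → outer ELSE → 41
patient=Ines: ward='GEN' → outer ELSE → 41
patient=Kai: ward='GEN' → outer ELSE → 41
patient=Noor: ward='GEN' → outer ELSE → 41
patient=Omar: ward='ER' → inner[ELSE] → 45
patient=Priya: ward='GEN' → outer ELSE → 41
patient=Sven: ward='ER' → inner[triage >= 3] → 33
patient=Tara: ward='GEN' → outer ELSE → 41
patient=Uma: ward='SURG' → outer ELSE → 41
patient=Zane: ward='ER' → inner[triage >= 3] → 33

41, 41, 41, 41, 41, 41, 45, 41, 33, 41, 41, 33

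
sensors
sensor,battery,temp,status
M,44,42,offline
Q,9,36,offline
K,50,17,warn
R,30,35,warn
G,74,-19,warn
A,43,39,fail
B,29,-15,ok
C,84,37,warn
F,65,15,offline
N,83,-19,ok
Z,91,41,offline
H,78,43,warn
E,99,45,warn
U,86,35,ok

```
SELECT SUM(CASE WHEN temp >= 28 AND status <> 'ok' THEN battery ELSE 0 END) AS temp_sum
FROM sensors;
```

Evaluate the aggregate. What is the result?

478

sensor=M: ✓ → 44
sensor=Q: ✓ → 9
sensor=K: ✗
sensor=R: ✓ → 30
sensor=G: ✗
sensor=A: ✓ → 43
sensor=B: ✗
sensor=C: ✓ → 84
sensor=F: ✗
sensor=N: ✗
sensor=Z: ✓ → 91
sensor=H: ✓ → 78
sensor=E: ✓ → 99
sensor=U: ✗
temp_sum = 44 + 9 + 30 + 43 + 84 + 91 + 78 + 99 = 478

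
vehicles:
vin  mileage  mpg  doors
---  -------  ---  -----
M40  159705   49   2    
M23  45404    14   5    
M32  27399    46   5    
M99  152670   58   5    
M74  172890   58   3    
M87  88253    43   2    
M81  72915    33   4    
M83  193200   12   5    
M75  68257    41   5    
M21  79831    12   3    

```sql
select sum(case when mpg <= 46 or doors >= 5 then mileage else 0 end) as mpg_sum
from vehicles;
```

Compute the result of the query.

727929

vin=M40: ✗
vin=M23: ✓ → 45404
vin=M32: ✓ → 27399
vin=M99: ✓ → 152670
vin=M74: ✗
vin=M87: ✓ → 88253
vin=M81: ✓ → 72915
vin=M83: ✓ → 193200
vin=M75: ✓ → 68257
vin=M21: ✓ → 79831
mpg_sum = 45404 + 27399 + 152670 + 88253 + 72915 + 193200 + 68257 + 79831 = 727929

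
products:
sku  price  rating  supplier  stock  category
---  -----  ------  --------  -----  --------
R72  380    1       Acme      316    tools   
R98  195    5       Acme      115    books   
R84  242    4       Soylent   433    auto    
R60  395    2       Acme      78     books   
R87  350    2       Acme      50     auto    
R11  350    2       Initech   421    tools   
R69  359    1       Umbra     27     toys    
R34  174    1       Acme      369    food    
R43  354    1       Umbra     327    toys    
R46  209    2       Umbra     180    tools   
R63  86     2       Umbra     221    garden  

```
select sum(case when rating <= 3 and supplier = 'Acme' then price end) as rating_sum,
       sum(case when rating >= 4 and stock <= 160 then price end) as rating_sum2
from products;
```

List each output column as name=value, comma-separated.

rating_sum=1299, rating_sum2=195

[rating_sum: rating <= 3 and supplier = 'Acme']
sku=R72: ✓ → 380
sku=R98: ✗
sku=R84: ✗
sku=R60: ✓ → 395
sku=R87: ✓ → 350
sku=R11: ✗
sku=R69: ✗
sku=R34: ✓ → 174
sku=R43: ✗
sku=R46: ✗
sku=R63: ✗
rating_sum = 380 + 395 + 350 + 174 = 1299
—
[rating_sum2: rating >= 4 and stock <= 160]
sku=R72: ✗
sku=R98: ✓ → 195
sku=R84: ✗
sku=R60: ✗
sku=R87: ✗
sku=R11: ✗
sku=R69: ✗
sku=R34: ✗
sku=R43: ✗
sku=R46: ✗
sku=R63: ✗
rating_sum2 = 195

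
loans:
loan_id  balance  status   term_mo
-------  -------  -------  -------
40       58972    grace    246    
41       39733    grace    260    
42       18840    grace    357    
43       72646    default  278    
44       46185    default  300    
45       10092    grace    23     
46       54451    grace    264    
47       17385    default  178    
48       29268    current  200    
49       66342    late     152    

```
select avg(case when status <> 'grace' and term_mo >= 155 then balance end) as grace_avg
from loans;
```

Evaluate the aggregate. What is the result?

loan_id=40: ✗
loan_id=41: ✗
loan_id=42: ✗
loan_id=43: ✓ → 72646
loan_id=44: ✓ → 46185
loan_id=45: ✗
loan_id=46: ✗
loan_id=47: ✓ → 17385
loan_id=48: ✓ → 29268
loan_id=49: ✗
grace_avg = (72646 + 46185 + 17385 + 29268) / 4 = 41371

41371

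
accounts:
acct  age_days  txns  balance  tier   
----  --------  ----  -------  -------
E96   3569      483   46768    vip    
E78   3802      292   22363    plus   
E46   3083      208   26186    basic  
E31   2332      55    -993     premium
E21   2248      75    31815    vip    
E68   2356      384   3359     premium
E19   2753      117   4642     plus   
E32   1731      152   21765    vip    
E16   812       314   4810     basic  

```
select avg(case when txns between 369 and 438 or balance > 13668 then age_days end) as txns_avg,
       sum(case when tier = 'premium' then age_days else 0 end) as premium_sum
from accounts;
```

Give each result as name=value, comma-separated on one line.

txns_avg=2798.1666666667, premium_sum=4688

[txns_avg: txns between 369 and 438 or balance > 13668]
acct=E96: ✓ → 3569
acct=E78: ✓ → 3802
acct=E46: ✓ → 3083
acct=E31: ✗
acct=E21: ✓ → 2248
acct=E68: ✓ → 2356
acct=E19: ✗
acct=E32: ✓ → 1731
acct=E16: ✗
txns_avg = (3569 + 3802 + 3083 + 2248 + 2356 + 1731) / 6 = 2798.1666666667
—
[premium_sum: tier = 'premium']
acct=E96: ✗
acct=E78: ✗
acct=E46: ✗
acct=E31: ✓ → 2332
acct=E21: ✗
acct=E68: ✓ → 2356
acct=E19: ✗
acct=E32: ✗
acct=E16: ✗
premium_sum = 2332 + 2356 = 4688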